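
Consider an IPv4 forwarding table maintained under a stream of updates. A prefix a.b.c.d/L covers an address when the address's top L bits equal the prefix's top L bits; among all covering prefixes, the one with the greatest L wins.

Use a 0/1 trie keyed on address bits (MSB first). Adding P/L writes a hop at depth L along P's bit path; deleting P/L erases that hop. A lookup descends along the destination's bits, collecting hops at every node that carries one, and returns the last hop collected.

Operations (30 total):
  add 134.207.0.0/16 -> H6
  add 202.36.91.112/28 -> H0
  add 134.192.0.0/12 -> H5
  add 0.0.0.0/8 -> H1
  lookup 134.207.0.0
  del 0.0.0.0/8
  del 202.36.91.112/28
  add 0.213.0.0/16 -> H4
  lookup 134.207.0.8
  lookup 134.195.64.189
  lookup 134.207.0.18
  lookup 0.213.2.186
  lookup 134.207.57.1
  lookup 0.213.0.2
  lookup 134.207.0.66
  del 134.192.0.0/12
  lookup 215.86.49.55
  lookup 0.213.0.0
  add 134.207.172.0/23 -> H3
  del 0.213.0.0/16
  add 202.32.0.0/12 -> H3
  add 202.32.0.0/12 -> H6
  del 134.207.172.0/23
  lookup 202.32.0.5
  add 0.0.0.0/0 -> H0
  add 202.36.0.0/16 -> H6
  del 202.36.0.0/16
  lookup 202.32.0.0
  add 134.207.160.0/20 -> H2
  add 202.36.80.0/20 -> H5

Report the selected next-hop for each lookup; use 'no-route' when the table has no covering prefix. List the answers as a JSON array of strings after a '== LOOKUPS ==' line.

Apply in order:
  + 134.207.0.0/16 (H6) depth=16
  + 202.36.91.112/28 (H0) depth=28
  + 134.192.0.0/12 (H5) depth=12
  + 0.0.0.0/8 (H1) depth=8
  Q 134.207.0.0: descend 1000011011001111 ; hops seen [H5,H6] ; pick H6
  - 0.0.0.0/8 clear@8
  - 202.36.91.112/28 clear@28
  + 0.213.0.0/16 (H4) depth=16
  Q 134.207.0.8: descend 1000011011001111 ; hops seen [H5,H6] ; pick H6
  Q 134.195.64.189: descend 100001101100 ; hops seen [H5] ; pick H5
  Q 134.207.0.18: descend 1000011011001111 ; hops seen [H5,H6] ; pick H6
  Q 0.213.2.186: descend 0000000011010101 ; hops seen [H4] ; pick H4
  Q 134.207.57.1: descend 1000011011001111 ; hops seen [H5,H6] ; pick H6
  Q 0.213.0.2: descend 0000000011010101 ; hops seen [H4] ; pick H4
  Q 134.207.0.66: descend 1000011011001111 ; hops seen [H5,H6] ; pick H6
  - 134.192.0.0/12 clear@12
  Q 215.86.49.55: descend 110 ; hops seen [∅] ; pick no-route
  Q 0.213.0.0: descend 0000000011010101 ; hops seen [H4] ; pick H4
  + 134.207.172.0/23 (H3) depth=23
  - 0.213.0.0/16 clear@16
  + 202.32.0.0/12 (H3) depth=12
  + 202.32.0.0/12 (H6) depth=12
  - 134.207.172.0/23 clear@23
  Q 202.32.0.5: descend 1100101000100 ; hops seen [H6] ; pick H6
  + 0.0.0.0/0 (H0) depth=0
  + 202.36.0.0/16 (H6) depth=16
  - 202.36.0.0/16 clear@16
  Q 202.32.0.0: descend 1100101000100 ; hops seen [H0,H6] ; pick H6
  + 134.207.160.0/20 (H2) depth=20
  + 202.36.80.0/20 (H5) depth=20

== LOOKUPS ==
["H6","H6","H5","H6","H4","H6","H4","H6","no-route","H4","H6","H6"]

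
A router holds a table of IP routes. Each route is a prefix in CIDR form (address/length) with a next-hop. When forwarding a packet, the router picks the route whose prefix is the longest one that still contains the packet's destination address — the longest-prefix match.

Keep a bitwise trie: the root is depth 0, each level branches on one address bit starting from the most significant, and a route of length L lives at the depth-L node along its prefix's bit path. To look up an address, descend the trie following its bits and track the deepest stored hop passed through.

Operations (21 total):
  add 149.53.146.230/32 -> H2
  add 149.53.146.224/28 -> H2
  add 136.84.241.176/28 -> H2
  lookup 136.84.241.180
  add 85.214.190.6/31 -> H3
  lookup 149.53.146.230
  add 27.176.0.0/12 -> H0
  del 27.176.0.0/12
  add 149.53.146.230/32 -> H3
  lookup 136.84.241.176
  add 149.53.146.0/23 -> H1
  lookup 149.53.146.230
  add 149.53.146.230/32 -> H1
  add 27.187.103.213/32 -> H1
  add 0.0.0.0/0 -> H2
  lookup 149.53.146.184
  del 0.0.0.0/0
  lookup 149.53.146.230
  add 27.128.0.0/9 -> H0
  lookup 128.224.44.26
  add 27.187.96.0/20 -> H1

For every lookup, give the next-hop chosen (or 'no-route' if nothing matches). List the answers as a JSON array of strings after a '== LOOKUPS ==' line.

Apply in order:
  + 149.53.146.230/32 (H2) depth=32
  + 149.53.146.224/28 (H2) depth=28
  + 136.84.241.176/28 (H2) depth=28
  Q 136.84.241.180: descend 1000100001010100111100011011 ; hops seen [H2] ; pick H2
  + 85.214.190.6/31 (H3) depth=31
  Q 149.53.146.230: descend 10010101001101011001001011100110 ; hops seen [H2,H2] ; pick H2
  + 27.176.0.0/12 (H0) depth=12
  del 27.176.0.0/12 (clear depth 12)
  + 149.53.146.230/32 (H3) depth=32
  Q 136.84.241.176: descend 1000100001010100111100011011 ; hops seen [H2] ; pick H2
  + 149.53.146.0/23 (H1) depth=23
  Q 149.53.146.230: descend 10010101001101011001001011100110 ; hops seen [H1,H2,H3] ; pick H3
  + 149.53.146.230/32 (H1) depth=32
  + 27.187.103.213/32 (H1) depth=32
  + 0.0.0.0/0 (H2) depth=0
  Q 149.53.146.184: descend 1001010100110101100100101 ; hops seen [H2,H1] ; pick H1
  del 0.0.0.0/0 (clear depth 0)
  Q 149.53.146.230: descend 10010101001101011001001011100110 ; hops seen [H1,H2,H1] ; pick H1
  + 27.128.0.0/9 (H0) depth=9
  Q 128.224.44.26: descend 1000 ; hops seen [∅] ; pick no-route
  + 27.187.96.0/20 (H1) depth=20

== LOOKUPS ==
["H2","H2","H2","H3","H1","H1","no-route"]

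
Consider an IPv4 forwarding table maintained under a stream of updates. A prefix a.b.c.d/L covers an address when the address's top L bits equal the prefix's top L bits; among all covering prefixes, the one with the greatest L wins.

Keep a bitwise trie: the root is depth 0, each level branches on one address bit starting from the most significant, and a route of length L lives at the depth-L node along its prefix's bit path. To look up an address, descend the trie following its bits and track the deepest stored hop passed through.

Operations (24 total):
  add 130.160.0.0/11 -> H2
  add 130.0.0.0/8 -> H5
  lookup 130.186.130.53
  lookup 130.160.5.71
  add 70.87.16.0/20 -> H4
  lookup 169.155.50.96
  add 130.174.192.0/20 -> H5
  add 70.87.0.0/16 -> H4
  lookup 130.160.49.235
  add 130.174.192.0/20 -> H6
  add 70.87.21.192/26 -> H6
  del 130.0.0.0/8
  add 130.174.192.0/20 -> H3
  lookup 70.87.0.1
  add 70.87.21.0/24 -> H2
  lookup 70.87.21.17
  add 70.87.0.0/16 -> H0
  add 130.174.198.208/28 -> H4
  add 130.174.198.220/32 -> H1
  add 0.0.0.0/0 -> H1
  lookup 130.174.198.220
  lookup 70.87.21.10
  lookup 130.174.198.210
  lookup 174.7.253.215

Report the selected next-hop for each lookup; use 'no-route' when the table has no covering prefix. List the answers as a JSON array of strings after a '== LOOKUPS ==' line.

Trace:
  + 130.160.0.0/11 (H2) depth=11
  + 130.0.0.0/8 (H5) depth=8
  Q 130.186.130.53: descend 10000010101 ; hops seen [H5,H2] ; pick H2
  Q 130.160.5.71: descend 10000010101 ; hops seen [H5,H2] ; pick H2
  + 70.87.16.0/20 (H4) depth=20
  Q 169.155.50.96: descend 10 ; hops seen [∅] ; pick no-route
  + 130.174.192.0/20 (H5) depth=20
  + 70.87.0.0/16 (H4) depth=16
  Q 130.160.49.235: descend 100000101010 ; hops seen [H5,H2] ; pick H2
  + 130.174.192.0/20 (H6) depth=20
  + 70.87.21.192/26 (H6) depth=26
  - 130.0.0.0/8 clear@8
  + 130.174.192.0/20 (H3) depth=20
  Q 70.87.0.1: descend 0100011001010111000 ; hops seen [H4] ; pick H4
  + 70.87.21.0/24 (H2) depth=24
  Q 70.87.21.17: descend 010001100101011100010101 ; hops seen [H4,H4,H2] ; pick H2
  + 70.87.0.0/16 (H0) depth=16
  + 130.174.198.208/28 (H4) depth=28
  + 130.174.198.220/32 (H1) depth=32
  + 0.0.0.0/0 (H1) depth=0
  Q 130.174.198.220: descend 10000010101011101100011011011100 ; hops seen [H1,H2,H3,H4,H1] ; pick H1
  Q 70.87.21.10: descend 010001100101011100010101 ; hops seen [H1,H0,H4,H2] ; pick H2
  Q 130.174.198.210: descend 1000001010101110110001101101 ; hops seen [H1,H2,H3,H4] ; pick H4
  Q 174.7.253.215: descend 10 ; hops seen [H1] ; pick H1

== LOOKUPS ==
["H2","H2","no-route","H2","H4","H2","H1","H2","H4","H1"]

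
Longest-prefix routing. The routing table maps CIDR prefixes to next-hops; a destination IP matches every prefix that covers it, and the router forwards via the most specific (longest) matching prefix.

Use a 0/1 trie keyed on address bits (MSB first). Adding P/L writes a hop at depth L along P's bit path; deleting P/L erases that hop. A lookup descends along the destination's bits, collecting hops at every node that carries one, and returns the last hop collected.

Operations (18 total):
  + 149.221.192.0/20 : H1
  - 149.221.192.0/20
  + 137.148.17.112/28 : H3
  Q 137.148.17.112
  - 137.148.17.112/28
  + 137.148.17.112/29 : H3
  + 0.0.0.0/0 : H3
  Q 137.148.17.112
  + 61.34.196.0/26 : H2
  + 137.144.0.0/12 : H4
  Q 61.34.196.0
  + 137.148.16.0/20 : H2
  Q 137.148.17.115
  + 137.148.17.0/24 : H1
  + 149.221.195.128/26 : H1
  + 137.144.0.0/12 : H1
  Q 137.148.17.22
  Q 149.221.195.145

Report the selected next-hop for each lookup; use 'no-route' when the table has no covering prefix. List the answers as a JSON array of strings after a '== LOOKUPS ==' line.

Apply in order:
  + 149.221.192.0/20 (H1) depth=20
  del 149.221.192.0/20 (clear depth 20)
  + 137.148.17.112/28 (H3) depth=28
  Q 137.148.17.112: descend 1000100110010100000100010111 ; hops seen [H3] ; pick H3
  del 137.148.17.112/28 (clear depth 28)
  + 137.148.17.112/29 (H3) depth=29
  + 0.0.0.0/0 (H3) depth=0
  Q 137.148.17.112: descend 10001001100101000001000101110 ; hops seen [H3,H3] ; pick H3
  + 61.34.196.0/26 (H2) depth=26
  + 137.144.0.0/12 (H4) depth=12
  Q 61.34.196.0: descend 00111101001000101100010000 ; hops seen [H3,H2] ; pick H2
  + 137.148.16.0/20 (H2) depth=20
  Q 137.148.17.115: descend 10001001100101000001000101110 ; hops seen [H3,H4,H2,H3] ; pick H3
  + 137.148.17.0/24 (H1) depth=24
  + 149.221.195.128/26 (H1) depth=26
  + 137.144.0.0/12 (H1) depth=12
  Q 137.148.17.22: descend 1000100110010100000100010 ; hops seen [H3,H1,H2,H1] ; pick H1
  Q 149.221.195.145: descend 10010101110111011100001110 ; hops seen [H3,H1] ; pick H1

== LOOKUPS ==
["H3","H3","H2","H3","H1","H1"]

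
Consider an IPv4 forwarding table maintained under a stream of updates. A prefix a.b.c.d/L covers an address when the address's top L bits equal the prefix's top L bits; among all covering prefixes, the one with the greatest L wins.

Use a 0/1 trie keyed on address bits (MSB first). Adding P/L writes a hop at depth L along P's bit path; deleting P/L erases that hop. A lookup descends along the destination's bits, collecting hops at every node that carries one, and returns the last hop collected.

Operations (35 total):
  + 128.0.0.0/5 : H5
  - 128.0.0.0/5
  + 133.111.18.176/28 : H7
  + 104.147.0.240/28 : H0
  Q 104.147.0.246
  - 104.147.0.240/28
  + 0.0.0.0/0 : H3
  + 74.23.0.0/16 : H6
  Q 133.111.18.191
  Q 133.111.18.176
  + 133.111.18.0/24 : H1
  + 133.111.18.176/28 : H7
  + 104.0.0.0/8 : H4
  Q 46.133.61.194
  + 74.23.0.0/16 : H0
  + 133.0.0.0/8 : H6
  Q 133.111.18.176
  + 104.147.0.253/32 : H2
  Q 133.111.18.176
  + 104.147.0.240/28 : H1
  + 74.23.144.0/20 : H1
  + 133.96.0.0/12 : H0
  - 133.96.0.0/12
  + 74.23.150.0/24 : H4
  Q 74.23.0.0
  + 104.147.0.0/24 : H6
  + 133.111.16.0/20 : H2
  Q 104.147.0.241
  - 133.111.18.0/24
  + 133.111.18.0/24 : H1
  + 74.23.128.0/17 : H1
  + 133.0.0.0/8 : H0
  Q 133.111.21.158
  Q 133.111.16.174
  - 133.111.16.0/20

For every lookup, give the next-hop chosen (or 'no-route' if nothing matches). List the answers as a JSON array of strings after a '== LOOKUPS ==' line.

Trace:
  add 128.0.0.0/5 -> H5 at depth 5
  del 128.0.0.0/5 (clear depth 5)
  add 133.111.18.176/28 -> H7 at depth 28
  add 104.147.0.240/28 -> H0 at depth 28
  Q 104.147.0.246: descend 0110100010010011000000001111 ; hops seen [H0] ; pick H0
  del 104.147.0.240/28 (clear depth 28)
  add 0.0.0.0/0 -> H3 at depth 0
  add 74.23.0.0/16 -> H6 at depth 16
  Q 133.111.18.191: descend 1000010101101111000100101011 ; hops seen [H3,H7] ; pick H7
  Q 133.111.18.176: descend 1000010101101111000100101011 ; hops seen [H3,H7] ; pick H7
  add 133.111.18.0/24 -> H1 at depth 24
  add 133.111.18.176/28 -> H7 at depth 28
  add 104.0.0.0/8 -> H4 at depth 8
  Q 46.133.61.194: descend 0 ; hops seen [H3] ; pick H3
  add 74.23.0.0/16 -> H0 at depth 16
  add 133.0.0.0/8 -> H6 at depth 8
  Q 133.111.18.176: descend 1000010101101111000100101011 ; hops seen [H3,H6,H1,H7] ; pick H7
  add 104.147.0.253/32 -> H2 at depth 32
  Q 133.111.18.176: descend 1000010101101111000100101011 ; hops seen [H3,H6,H1,H7] ; pick H7
  add 104.147.0.240/28 -> H1 at depth 28
  add 74.23.144.0/20 -> H1 at depth 20
  add 133.96.0.0/12 -> H0 at depth 12
  del 133.96.0.0/12 (clear depth 12)
  add 74.23.150.0/24 -> H4 at depth 24
  Q 74.23.0.0: descend 0100101000010111 ; hops seen [H3,H0] ; pick H0
  add 104.147.0.0/24 -> H6 at depth 24
  add 133.111.16.0/20 -> H2 at depth 20
  Q 104.147.0.241: descend 0110100010010011000000001111 ; hops seen [H3,H4,H6,H1] ; pick H1
  del 133.111.18.0/24 (clear depth 24)
  add 133.111.18.0/24 -> H1 at depth 24
  add 74.23.128.0/17 -> H1 at depth 17
  add 133.0.0.0/8 -> H0 at depth 8
  Q 133.111.21.158: descend 100001010110111100010 ; hops seen [H3,H0,H2] ; pick H2
  Q 133.111.16.174: descend 1000010101101111000100 ; hops seen [H3,H0,H2] ; pick H2
  del 133.111.16.0/20 (clear depth 20)

== LOOKUPS ==
["H0","H7","H7","H3","H7","H7","H0","H1","H2","H2"]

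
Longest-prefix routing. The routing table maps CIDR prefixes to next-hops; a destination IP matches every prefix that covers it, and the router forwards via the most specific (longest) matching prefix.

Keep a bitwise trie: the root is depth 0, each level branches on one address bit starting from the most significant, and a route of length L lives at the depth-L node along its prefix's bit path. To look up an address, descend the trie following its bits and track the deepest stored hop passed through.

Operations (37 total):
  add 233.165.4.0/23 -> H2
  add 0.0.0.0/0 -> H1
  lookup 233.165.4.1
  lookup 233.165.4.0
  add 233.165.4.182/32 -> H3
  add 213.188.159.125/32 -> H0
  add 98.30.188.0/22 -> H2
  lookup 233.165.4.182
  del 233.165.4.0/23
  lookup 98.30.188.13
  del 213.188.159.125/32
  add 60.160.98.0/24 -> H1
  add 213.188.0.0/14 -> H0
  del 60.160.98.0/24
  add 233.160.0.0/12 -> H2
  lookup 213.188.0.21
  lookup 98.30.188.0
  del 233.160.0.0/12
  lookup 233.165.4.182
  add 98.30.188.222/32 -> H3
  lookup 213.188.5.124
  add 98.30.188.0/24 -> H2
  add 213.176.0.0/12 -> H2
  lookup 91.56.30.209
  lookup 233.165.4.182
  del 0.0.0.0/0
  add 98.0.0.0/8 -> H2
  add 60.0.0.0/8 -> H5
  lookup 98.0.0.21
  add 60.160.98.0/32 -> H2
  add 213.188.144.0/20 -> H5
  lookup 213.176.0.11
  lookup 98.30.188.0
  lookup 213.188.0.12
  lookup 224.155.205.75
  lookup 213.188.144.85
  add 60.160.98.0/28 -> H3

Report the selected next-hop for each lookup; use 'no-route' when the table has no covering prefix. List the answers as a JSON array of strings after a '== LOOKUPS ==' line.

Trace:
  + 233.165.4.0/23 (H2) depth=23
  + 0.0.0.0/0 (H1) depth=0
  ? 233.165.4.1  path d0:H1→d1:-→d2:-→d3:-→d4:-→d5:-→d6:-→d7:-→d8:-→d9:-→d10:-→d11:-→d12:-→d13:-→d14:-→d15:-→d16:-→d17:-→d18:-→d19:-→d20:-→d21:-→d22:-→d23:H2  best=H2
  ? 233.165.4.0  path d0:H1→d1:-→d2:-→d3:-→d4:-→d5:-→d6:-→d7:-→d8:-→d9:-→d10:-→d11:-→d12:-→d13:-→d14:-→d15:-→d16:-→d17:-→d18:-→d19:-→d20:-→d21:-→d22:-→d23:H2  best=H2
  + 233.165.4.182/32 (H3) depth=32
  + 213.188.159.125/32 (H0) depth=32
  + 98.30.188.0/22 (H2) depth=22
  ? 233.165.4.182  path d0:H1→d1:-→d2:-→d3:-→d4:-→d5:-→d6:-→d7:-→d8:-→d9:-→d10:-→d11:-→d12:-→d13:-→d14:-→d15:-→d16:-→d17:-→d18:-→d19:-→d20:-→d21:-→d22:-→d23:H2→d24:-→d25:-→d26:-→d27:-→d28:-→d29:-→d30:-→d31:-→d32:H3  best=H3
  del 233.165.4.0/23 (clear depth 23)
  ? 98.30.188.13  path d0:H1→d1:-→d2:-→d3:-→d4:-→d5:-→d6:-→d7:-→d8:-→d9:-→d10:-→d11:-→d12:-→d13:-→d14:-→d15:-→d16:-→d17:-→d18:-→d19:-→d20:-→d21:-→d22:H2  best=H2
  del 213.188.159.125/32 (clear depth 32)
  + 60.160.98.0/24 (H1) depth=24
  + 213.188.0.0/14 (H0) depth=14
  del 60.160.98.0/24 (clear depth 24)
  + 233.160.0.0/12 (H2) depth=12
  ? 213.188.0.21  path d0:H1→d1:-→d2:-→d3:-→d4:-→d5:-→d6:-→d7:-→d8:-→d9:-→d10:-→d11:-→d12:-→d13:-→d14:H0→d15:-→d16:-  best=H0
  ? 98.30.188.0  path d0:H1→d1:-→d2:-→d3:-→d4:-→d5:-→d6:-→d7:-→d8:-→d9:-→d10:-→d11:-→d12:-→d13:-→d14:-→d15:-→d16:-→d17:-→d18:-→d19:-→d20:-→d21:-→d22:H2  best=H2
  del 233.160.0.0/12 (clear depth 12)
  ? 233.165.4.182  path d0:H1→d1:-→d2:-→d3:-→d4:-→d5:-→d6:-→d7:-→d8:-→d9:-→d10:-→d11:-→d12:-→d13:-→d14:-→d15:-→d16:-→d17:-→d18:-→d19:-→d20:-→d21:-→d22:-→d23:-→d24:-→d25:-→d26:-→d27:-→d28:-→d29:-→d30:-→d31:-→d32:H3  best=H3
  + 98.30.188.222/32 (H3) depth=32
  ? 213.188.5.124  path d0:H1→d1:-→d2:-→d3:-→d4:-→d5:-→d6:-→d7:-→d8:-→d9:-→d10:-→d11:-→d12:-→d13:-→d14:H0→d15:-→d16:-  best=H0
  + 98.30.188.0/24 (H2) depth=24
  + 213.176.0.0/12 (H2) depth=12
  ? 91.56.30.209  path d0:H1→d1:-→d2:-  best=H1
  ? 233.165.4.182  path d0:H1→d1:-→d2:-→d3:-→d4:-→d5:-→d6:-→d7:-→d8:-→d9:-→d10:-→d11:-→d12:-→d13:-→d14:-→d15:-→d16:-→d17:-→d18:-→d19:-→d20:-→d21:-→d22:-→d23:-→d24:-→d25:-→d26:-→d27:-→d28:-→d29:-→d30:-→d31:-→d32:H3  best=H3
  del 0.0.0.0/0 (clear depth 0)
  + 98.0.0.0/8 (H2) depth=8
  + 60.0.0.0/8 (H5) depth=8
  ? 98.0.0.21  path d0:-→d1:-→d2:-→d3:-→d4:-→d5:-→d6:-→d7:-→d8:H2→d9:-→d10:-→d11:-  best=H2
  + 60.160.98.0/32 (H2) depth=32
  + 213.188.144.0/20 (H5) depth=20
  ? 213.176.0.11  path d0:-→d1:-→d2:-→d3:-→d4:-→d5:-→d6:-→d7:-→d8:-→d9:-→d10:-→d11:-→d12:H2  best=H2
  ? 98.30.188.0  path d0:-→d1:-→d2:-→d3:-→d4:-→d5:-→d6:-→d7:-→d8:H2→d9:-→d10:-→d11:-→d12:-→d13:-→d14:-→d15:-→d16:-→d17:-→d18:-→d19:-→d20:-→d21:-→d22:H2→d23:-→d24:H2  best=H2
  ? 213.188.0.12  path d0:-→d1:-→d2:-→d3:-→d4:-→d5:-→d6:-→d7:-→d8:-→d9:-→d10:-→d11:-→d12:H2→d13:-→d14:H0→d15:-→d16:-  best=H0
  ? 224.155.205.75  path d0:-→d1:-→d2:-→d3:-→d4:-  best=no-route
  ? 213.188.144.85  path d0:-→d1:-→d2:-→d3:-→d4:-→d5:-→d6:-→d7:-→d8:-→d9:-→d10:-→d11:-→d12:H2→d13:-→d14:H0→d15:-→d16:-→d17:-→d18:-→d19:-→d20:H5  best=H5
  + 60.160.98.0/28 (H3) depth=28

== LOOKUPS ==
["H2","H2","H3","H2","H0","H2","H3","H0","H1","H3","H2","H2","H2","H0","no-route","H5"]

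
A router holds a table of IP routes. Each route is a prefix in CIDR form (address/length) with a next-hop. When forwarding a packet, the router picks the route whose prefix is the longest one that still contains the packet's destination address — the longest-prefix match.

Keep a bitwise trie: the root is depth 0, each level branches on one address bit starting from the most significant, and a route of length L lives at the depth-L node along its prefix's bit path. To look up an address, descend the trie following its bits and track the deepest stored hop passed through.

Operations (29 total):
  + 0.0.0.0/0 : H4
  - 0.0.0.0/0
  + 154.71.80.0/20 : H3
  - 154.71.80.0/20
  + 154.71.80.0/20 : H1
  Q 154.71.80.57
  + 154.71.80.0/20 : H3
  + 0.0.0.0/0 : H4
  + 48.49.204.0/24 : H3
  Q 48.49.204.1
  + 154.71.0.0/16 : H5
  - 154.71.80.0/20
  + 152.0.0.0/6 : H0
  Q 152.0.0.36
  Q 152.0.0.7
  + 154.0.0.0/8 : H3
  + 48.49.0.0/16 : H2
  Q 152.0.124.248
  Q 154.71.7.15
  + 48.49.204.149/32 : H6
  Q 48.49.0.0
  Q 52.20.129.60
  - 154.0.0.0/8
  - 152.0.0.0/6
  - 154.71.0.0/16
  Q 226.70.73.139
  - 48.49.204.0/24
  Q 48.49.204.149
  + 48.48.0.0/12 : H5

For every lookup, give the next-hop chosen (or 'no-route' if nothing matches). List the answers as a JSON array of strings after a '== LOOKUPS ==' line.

Process each operation:
  add 0.0.0.0/0 -> H4 at depth 0
  - 0.0.0.0/0 clear@0
  add 154.71.80.0/20 -> H3 at depth 20
  - 154.71.80.0/20 clear@20
  add 154.71.80.0/20 -> H1 at depth 20
  Q 154.71.80.57: descend 10011010010001110101 ; hops seen [H1] ; pick H1
  add 154.71.80.0/20 -> H3 at depth 20
  add 0.0.0.0/0 -> H4 at depth 0
  add 48.49.204.0/24 -> H3 at depth 24
  Q 48.49.204.1: descend 001100000011000111001100 ; hops seen [H4,H3] ; pick H3
  add 154.71.0.0/16 -> H5 at depth 16
  - 154.71.80.0/20 clear@20
  add 152.0.0.0/6 -> H0 at depth 6
  Q 152.0.0.36: descend 100110 ; hops seen [H4,H0] ; pick H0
  Q 152.0.0.7: descend 100110 ; hops seen [H4,H0] ; pick H0
  add 154.0.0.0/8 -> H3 at depth 8
  add 48.49.0.0/16 -> H2 at depth 16
  Q 152.0.124.248: descend 100110 ; hops seen [H4,H0] ; pick H0
  Q 154.71.7.15: descend 10011010010001110 ; hops seen [H4,H0,H3,H5] ; pick H5
  add 48.49.204.149/32 -> H6 at depth 32
  Q 48.49.0.0: descend 0011000000110001 ; hops seen [H4,H2] ; pick H2
  Q 52.20.129.60: descend 00110 ; hops seen [H4] ; pick H4
  - 154.0.0.0/8 clear@8
  - 152.0.0.0/6 clear@6
  - 154.71.0.0/16 clear@16
  Q 226.70.73.139: descend 1 ; hops seen [H4] ; pick H4
  - 48.49.204.0/24 clear@24
  Q 48.49.204.149: descend 00110000001100011100110010010101 ; hops seen [H4,H2,H6] ; pick H6
  add 48.48.0.0/12 -> H5 at depth 12

== LOOKUPS ==
["H1","H3","H0","H0","H0","H5","H2","H4","H4","H6"]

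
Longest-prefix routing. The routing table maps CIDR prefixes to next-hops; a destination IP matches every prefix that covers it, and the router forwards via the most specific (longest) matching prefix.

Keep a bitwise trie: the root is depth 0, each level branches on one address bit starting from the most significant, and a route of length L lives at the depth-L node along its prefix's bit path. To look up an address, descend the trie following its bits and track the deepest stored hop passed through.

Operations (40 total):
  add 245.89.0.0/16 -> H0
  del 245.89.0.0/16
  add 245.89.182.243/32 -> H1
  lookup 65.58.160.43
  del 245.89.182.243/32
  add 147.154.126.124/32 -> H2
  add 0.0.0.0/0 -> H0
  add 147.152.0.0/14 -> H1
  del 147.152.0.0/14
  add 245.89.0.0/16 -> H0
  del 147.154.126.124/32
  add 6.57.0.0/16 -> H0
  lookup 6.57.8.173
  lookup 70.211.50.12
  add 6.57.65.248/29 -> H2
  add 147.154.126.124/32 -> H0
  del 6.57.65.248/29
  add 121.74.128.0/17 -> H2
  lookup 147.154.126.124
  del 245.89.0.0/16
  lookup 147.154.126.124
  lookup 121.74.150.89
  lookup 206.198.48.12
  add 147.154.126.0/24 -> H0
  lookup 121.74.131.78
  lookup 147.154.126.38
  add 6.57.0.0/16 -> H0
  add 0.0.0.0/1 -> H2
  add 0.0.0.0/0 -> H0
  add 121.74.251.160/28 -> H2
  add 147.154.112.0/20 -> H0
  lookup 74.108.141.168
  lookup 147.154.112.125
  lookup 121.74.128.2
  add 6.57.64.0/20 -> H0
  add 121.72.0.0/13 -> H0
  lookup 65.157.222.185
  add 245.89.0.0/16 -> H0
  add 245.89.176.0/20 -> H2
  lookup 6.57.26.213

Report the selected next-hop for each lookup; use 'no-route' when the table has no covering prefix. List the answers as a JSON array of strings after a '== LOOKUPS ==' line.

Trace:
  add 245.89.0.0/16 -> H0 at depth 16
  - 245.89.0.0/16 clear@16
  add 245.89.182.243/32 -> H1 at depth 32
  ? 65.58.160.43  path d0:-  best=no-route
  - 245.89.182.243/32 clear@32
  add 147.154.126.124/32 -> H2 at depth 32
  add 0.0.0.0/0 -> H0 at depth 0
  add 147.152.0.0/14 -> H1 at depth 14
  - 147.152.0.0/14 clear@14
  add 245.89.0.0/16 -> H0 at depth 16
  - 147.154.126.124/32 clear@32
  add 6.57.0.0/16 -> H0 at depth 16
  ? 6.57.8.173  path d0:H0→d1:-→d2:-→d3:-→d4:-→d5:-→d6:-→d7:-→d8:-→d9:-→d10:-→d11:-→d12:-→d13:-→d14:-→d15:-→d16:H0  best=H0
  ? 70.211.50.12  path d0:H0→d1:-  best=H0
  add 6.57.65.248/29 -> H2 at depth 29
  add 147.154.126.124/32 -> H0 at depth 32
  - 6.57.65.248/29 clear@29
  add 121.74.128.0/17 -> H2 at depth 17
  ? 147.154.126.124  path d0:H0→d1:-→d2:-→d3:-→d4:-→d5:-→d6:-→d7:-→d8:-→d9:-→d10:-→d11:-→d12:-→d13:-→d14:-→d15:-→d16:-→d17:-→d18:-→d19:-→d20:-→d21:-→d22:-→d23:-→d24:-→d25:-→d26:-→d27:-→d28:-→d29:-→d30:-→d31:-→d32:H0  best=H0
  - 245.89.0.0/16 clear@16
  ? 147.154.126.124  path d0:H0→d1:-→d2:-→d3:-→d4:-→d5:-→d6:-→d7:-→d8:-→d9:-→d10:-→d11:-→d12:-→d13:-→d14:-→d15:-→d16:-→d17:-→d18:-→d19:-→d20:-→d21:-→d22:-→d23:-→d24:-→d25:-→d26:-→d27:-→d28:-→d29:-→d30:-→d31:-→d32:H0  best=H0
  ? 121.74.150.89  path d0:H0→d1:-→d2:-→d3:-→d4:-→d5:-→d6:-→d7:-→d8:-→d9:-→d10:-→d11:-→d12:-→d13:-→d14:-→d15:-→d16:-→d17:H2  best=H2
  ? 206.198.48.12  path d0:H0→d1:-→d2:-  best=H0
  add 147.154.126.0/24 -> H0 at depth 24
  ? 121.74.131.78  path d0:H0→d1:-→d2:-→d3:-→d4:-→d5:-→d6:-→d7:-→d8:-→d9:-→d10:-→d11:-→d12:-→d13:-→d14:-→d15:-→d16:-→d17:H2  best=H2
  ? 147.154.126.38  path d0:H0→d1:-→d2:-→d3:-→d4:-→d5:-→d6:-→d7:-→d8:-→d9:-→d10:-→d11:-→d12:-→d13:-→d14:-→d15:-→d16:-→d17:-→d18:-→d19:-→d20:-→d21:-→d22:-→d23:-→d24:H0→d25:-  best=H0
  add 6.57.0.0/16 -> H0 at depth 16
  add 0.0.0.0/1 -> H2 at depth 1
  add 0.0.0.0/0 -> H0 at depth 0
  add 121.74.251.160/28 -> H2 at depth 28
  add 147.154.112.0/20 -> H0 at depth 20
  ? 74.108.141.168  path d0:H0→d1:H2→d2:-  best=H2
  ? 147.154.112.125  path d0:H0→d1:-→d2:-→d3:-→d4:-→d5:-→d6:-→d7:-→d8:-→d9:-→d10:-→d11:-→d12:-→d13:-→d14:-→d15:-→d16:-→d17:-→d18:-→d19:-→d20:H0  best=H0
  ? 121.74.128.2  path d0:H0→d1:H2→d2:-→d3:-→d4:-→d5:-→d6:-→d7:-→d8:-→d9:-→d10:-→d11:-→d12:-→d13:-→d14:-→d15:-→d16:-→d17:H2  best=H2
  add 6.57.64.0/20 -> H0 at depth 20
  add 121.72.0.0/13 -> H0 at depth 13
  ? 65.157.222.185  path d0:H0→d1:H2→d2:-  best=H2
  add 245.89.0.0/16 -> H0 at depth 16
  add 245.89.176.0/20 -> H2 at depth 20
  ? 6.57.26.213  path d0:H0→d1:H2→d2:-→d3:-→d4:-→d5:-→d6:-→d7:-→d8:-→d9:-→d10:-→d11:-→d12:-→d13:-→d14:-→d15:-→d16:H0→d17:-  best=H0

== LOOKUPS ==
["no-route","H0","H0","H0","H0","H2","H0","H2","H0","H2","H0","H2","H2","H0"]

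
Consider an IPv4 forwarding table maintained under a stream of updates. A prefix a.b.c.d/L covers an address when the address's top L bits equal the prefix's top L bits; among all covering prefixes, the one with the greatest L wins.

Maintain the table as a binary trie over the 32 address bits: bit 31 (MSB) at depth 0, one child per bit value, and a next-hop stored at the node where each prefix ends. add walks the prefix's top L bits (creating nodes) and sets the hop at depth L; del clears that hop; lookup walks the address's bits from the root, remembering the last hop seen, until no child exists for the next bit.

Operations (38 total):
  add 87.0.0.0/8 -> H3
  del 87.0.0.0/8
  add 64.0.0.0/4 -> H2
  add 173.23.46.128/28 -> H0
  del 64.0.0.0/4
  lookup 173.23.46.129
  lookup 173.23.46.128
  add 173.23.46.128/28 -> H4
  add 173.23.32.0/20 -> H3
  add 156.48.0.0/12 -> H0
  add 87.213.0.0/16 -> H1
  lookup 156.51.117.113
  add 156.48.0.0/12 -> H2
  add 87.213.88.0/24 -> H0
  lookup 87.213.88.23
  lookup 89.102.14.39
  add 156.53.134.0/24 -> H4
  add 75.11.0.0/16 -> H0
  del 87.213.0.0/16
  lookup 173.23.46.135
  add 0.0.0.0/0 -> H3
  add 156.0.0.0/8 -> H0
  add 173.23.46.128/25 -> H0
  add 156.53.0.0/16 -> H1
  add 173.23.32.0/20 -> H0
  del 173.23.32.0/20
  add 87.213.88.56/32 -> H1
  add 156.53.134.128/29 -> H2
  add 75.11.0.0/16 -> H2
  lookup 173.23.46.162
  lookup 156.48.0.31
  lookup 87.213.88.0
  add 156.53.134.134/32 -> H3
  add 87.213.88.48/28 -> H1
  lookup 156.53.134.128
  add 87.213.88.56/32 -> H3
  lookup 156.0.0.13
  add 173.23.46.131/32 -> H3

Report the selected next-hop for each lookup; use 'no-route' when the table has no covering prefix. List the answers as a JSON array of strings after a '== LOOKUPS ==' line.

Apply in order:
  add 87.0.0.0/8 -> H3 at depth 8
  - 87.0.0.0/8 clear@8
  add 64.0.0.0/4 -> H2 at depth 4
  add 173.23.46.128/28 -> H0 at depth 28
  - 64.0.0.0/4 clear@4
  Q 173.23.46.129: descend 1010110100010111001011101000 ; hops seen [H0] ; pick H0
  Q 173.23.46.128: descend 1010110100010111001011101000 ; hops seen [H0] ; pick H0
  add 173.23.46.128/28 -> H4 at depth 28
  add 173.23.32.0/20 -> H3 at depth 20
  add 156.48.0.0/12 -> H0 at depth 12
  add 87.213.0.0/16 -> H1 at depth 16
  Q 156.51.117.113: descend 100111000011 ; hops seen [H0] ; pick H0
  add 156.48.0.0/12 -> H2 at depth 12
  add 87.213.88.0/24 -> H0 at depth 24
  Q 87.213.88.23: descend 010101111101010101011000 ; hops seen [H1,H0] ; pick H0
  Q 89.102.14.39: descend 0101 ; hops seen [∅] ; pick no-route
  add 156.53.134.0/24 -> H4 at depth 24
  add 75.11.0.0/16 -> H0 at depth 16
  - 87.213.0.0/16 clear@16
  Q 173.23.46.135: descend 1010110100010111001011101000 ; hops seen [H3,H4] ; pick H4
  add 0.0.0.0/0 -> H3 at depth 0
  add 156.0.0.0/8 -> H0 at depth 8
  add 173.23.46.128/25 -> H0 at depth 25
  add 156.53.0.0/16 -> H1 at depth 16
  add 173.23.32.0/20 -> H0 at depth 20
  - 173.23.32.0/20 clear@20
  add 87.213.88.56/32 -> H1 at depth 32
  add 156.53.134.128/29 -> H2 at depth 29
  add 75.11.0.0/16 -> H2 at depth 16
  Q 173.23.46.162: descend 10101101000101110010111010 ; hops seen [H3,H0] ; pick H0
  Q 156.48.0.31: descend 1001110000110 ; hops seen [H3,H0,H2] ; pick H2
  Q 87.213.88.0: descend 01010111110101010101100000 ; hops seen [H3,H0] ; pick H0
  add 156.53.134.134/32 -> H3 at depth 32
  add 87.213.88.48/28 -> H1 at depth 28
  Q 156.53.134.128: descend 10011100001101011000011010000 ; hops seen [H3,H0,H2,H1,H4,H2] ; pick H2
  add 87.213.88.56/32 -> H3 at depth 32
  Q 156.0.0.13: descend 1001110000 ; hops seen [H3,H0] ; pick H0
  add 173.23.46.131/32 -> H3 at depth 32

== LOOKUPS ==
["H0","H0","H0","H0","no-route","H4","H0","H2","H0","H2","H0"]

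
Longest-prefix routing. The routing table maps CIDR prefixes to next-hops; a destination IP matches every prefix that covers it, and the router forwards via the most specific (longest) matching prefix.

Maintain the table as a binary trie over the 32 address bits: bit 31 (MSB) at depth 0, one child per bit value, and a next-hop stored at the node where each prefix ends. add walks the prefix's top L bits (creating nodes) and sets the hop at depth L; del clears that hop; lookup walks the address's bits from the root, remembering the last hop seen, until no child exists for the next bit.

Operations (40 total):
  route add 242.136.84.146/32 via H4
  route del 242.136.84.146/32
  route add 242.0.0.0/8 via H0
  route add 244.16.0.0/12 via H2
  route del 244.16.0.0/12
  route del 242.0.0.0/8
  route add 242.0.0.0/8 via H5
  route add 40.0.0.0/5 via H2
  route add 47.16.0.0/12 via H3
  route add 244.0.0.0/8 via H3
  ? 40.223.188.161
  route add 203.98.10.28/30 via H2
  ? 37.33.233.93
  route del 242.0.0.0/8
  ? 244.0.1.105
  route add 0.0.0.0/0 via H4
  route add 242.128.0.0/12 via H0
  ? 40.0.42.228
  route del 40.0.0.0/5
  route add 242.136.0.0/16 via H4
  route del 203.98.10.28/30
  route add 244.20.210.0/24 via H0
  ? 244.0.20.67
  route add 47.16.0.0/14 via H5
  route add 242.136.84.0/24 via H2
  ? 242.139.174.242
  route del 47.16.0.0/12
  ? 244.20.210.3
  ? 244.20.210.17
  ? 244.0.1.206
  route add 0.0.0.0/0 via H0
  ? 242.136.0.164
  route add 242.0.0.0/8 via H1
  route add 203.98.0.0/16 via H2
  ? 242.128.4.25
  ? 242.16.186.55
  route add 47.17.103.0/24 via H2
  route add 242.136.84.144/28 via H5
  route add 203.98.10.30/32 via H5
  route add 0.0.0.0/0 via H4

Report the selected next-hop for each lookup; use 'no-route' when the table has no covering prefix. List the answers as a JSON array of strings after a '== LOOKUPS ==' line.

Apply in order:
  add 242.136.84.146/32 -> H4 at depth 32
  - 242.136.84.146/32 clear@32
  add 242.0.0.0/8 -> H0 at depth 8
  add 244.16.0.0/12 -> H2 at depth 12
  - 244.16.0.0/12 clear@12
  - 242.0.0.0/8 clear@8
  add 242.0.0.0/8 -> H5 at depth 8
  add 40.0.0.0/5 -> H2 at depth 5
  add 47.16.0.0/12 -> H3 at depth 12
  add 244.0.0.0/8 -> H3 at depth 8
  lookup 40.223.188.161: bits 00101 walk d0:-→d1:-→d2:-→d3:-→d4:-→d5:H2 -> H2
  add 203.98.10.28/30 -> H2 at depth 30
  lookup 37.33.233.93: bits 0010 walk d0:-→d1:-→d2:-→d3:-→d4:- -> no-route
  - 242.0.0.0/8 clear@8
  lookup 244.0.1.105: bits 11110100000 walk d0:-→d1:-→d2:-→d3:-→d4:-→d5:-→d6:-→d7:-→d8:H3→d9:-→d10:-→d11:- -> H3
  add 0.0.0.0/0 -> H4 at depth 0
  add 242.128.0.0/12 -> H0 at depth 12
  lookup 40.0.42.228: bits 00101 walk d0:H4→d1:-→d2:-→d3:-→d4:-→d5:H2 -> H2
  - 40.0.0.0/5 clear@5
  add 242.136.0.0/16 -> H4 at depth 16
  - 203.98.10.28/30 clear@30
  add 244.20.210.0/24 -> H0 at depth 24
  lookup 244.0.20.67: bits 11110100000 walk d0:H4→d1:-→d2:-→d3:-→d4:-→d5:-→d6:-→d7:-→d8:H3→d9:-→d10:-→d11:- -> H3
  add 47.16.0.0/14 -> H5 at depth 14
  add 242.136.84.0/24 -> H2 at depth 24
  lookup 242.139.174.242: bits 11110010100010 walk d0:H4→d1:-→d2:-→d3:-→d4:-→d5:-→d6:-→d7:-→d8:-→d9:-→d10:-→d11:-→d12:H0→d13:-→d14:- -> H0
  - 47.16.0.0/12 clear@12
  lookup 244.20.210.3: bits 111101000001010011010010 walk d0:H4→d1:-→d2:-→d3:-→d4:-→d5:-→d6:-→d7:-→d8:H3→d9:-→d10:-→d11:-→d12:-→d13:-→d14:-→d15:-→d16:-→d17:-→d18:-→d19:-→d20:-→d21:-→d22:-→d23:-→d24:H0 -> H0
  lookup 244.20.210.17: bits 111101000001010011010010 walk d0:H4→d1:-→d2:-→d3:-→d4:-→d5:-→d6:-→d7:-→d8:H3→d9:-→d10:-→d11:-→d12:-→d13:-→d14:-→d15:-→d16:-→d17:-→d18:-→d19:-→d20:-→d21:-→d22:-→d23:-→d24:H0 -> H0
  lookup 244.0.1.206: bits 11110100000 walk d0:H4→d1:-→d2:-→d3:-→d4:-→d5:-→d6:-→d7:-→d8:H3→d9:-→d10:-→d11:- -> H3
  add 0.0.0.0/0 -> H0 at depth 0
  lookup 242.136.0.164: bits 11110010100010000 walk d0:H0→d1:-→d2:-→d3:-→d4:-→d5:-→d6:-→d7:-→d8:-→d9:-→d10:-→d11:-→d12:H0→d13:-→d14:-→d15:-→d16:H4→d17:- -> H4
  add 242.0.0.0/8 -> H1 at depth 8
  add 203.98.0.0/16 -> H2 at depth 16
  lookup 242.128.4.25: bits 111100101000 walk d0:H0→d1:-→d2:-→d3:-→d4:-→d5:-→d6:-→d7:-→d8:H1→d9:-→d10:-→d11:-→d12:H0 -> H0
  lookup 242.16.186.55: bits 11110010 walk d0:H0→d1:-→d2:-→d3:-→d4:-→d5:-→d6:-→d7:-→d8:H1 -> H1
  add 47.17.103.0/24 -> H2 at depth 24
  add 242.136.84.144/28 -> H5 at depth 28
  add 203.98.10.30/32 -> H5 at depth 32
  add 0.0.0.0/0 -> H4 at depth 0

== LOOKUPS ==
["H2","no-route","H3","H2","H3","H0","H0","H0","H3","H4","H0","H1"]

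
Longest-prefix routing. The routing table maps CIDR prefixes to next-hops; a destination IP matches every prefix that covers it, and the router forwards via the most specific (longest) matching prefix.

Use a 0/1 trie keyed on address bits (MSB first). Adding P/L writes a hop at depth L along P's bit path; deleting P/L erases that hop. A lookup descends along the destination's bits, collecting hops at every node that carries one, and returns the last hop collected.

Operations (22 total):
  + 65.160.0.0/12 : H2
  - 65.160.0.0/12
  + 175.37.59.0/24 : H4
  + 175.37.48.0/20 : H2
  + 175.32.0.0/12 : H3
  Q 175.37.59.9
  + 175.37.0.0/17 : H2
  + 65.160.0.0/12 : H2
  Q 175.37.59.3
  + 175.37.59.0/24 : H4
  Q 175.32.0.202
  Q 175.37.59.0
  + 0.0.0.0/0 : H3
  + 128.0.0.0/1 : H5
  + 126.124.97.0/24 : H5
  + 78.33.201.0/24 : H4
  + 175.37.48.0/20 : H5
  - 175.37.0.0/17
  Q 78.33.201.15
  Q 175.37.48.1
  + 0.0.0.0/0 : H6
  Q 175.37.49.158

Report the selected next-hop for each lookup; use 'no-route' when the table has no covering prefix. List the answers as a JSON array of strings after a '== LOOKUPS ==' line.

Process each operation:
  + 65.160.0.0/12 (H2) depth=12
  del 65.160.0.0/12 (clear depth 12)
  + 175.37.59.0/24 (H4) depth=24
  + 175.37.48.0/20 (H2) depth=20
  + 175.32.0.0/12 (H3) depth=12
  lookup 175.37.59.9: bits 101011110010010100111011 walk d0:-→d1:-→d2:-→d3:-→d4:-→d5:-→d6:-→d7:-→d8:-→d9:-→d10:-→d11:-→d12:H3→d13:-→d14:-→d15:-→d16:-→d17:-→d18:-→d19:-→d20:H2→d21:-→d22:-→d23:-→d24:H4 -> H4
  + 175.37.0.0/17 (H2) depth=17
  + 65.160.0.0/12 (H2) depth=12
  lookup 175.37.59.3: bits 101011110010010100111011 walk d0:-→d1:-→d2:-→d3:-→d4:-→d5:-→d6:-→d7:-→d8:-→d9:-→d10:-→d11:-→d12:H3→d13:-→d14:-→d15:-→d16:-→d17:H2→d18:-→d19:-→d20:H2→d21:-→d22:-→d23:-→d24:H4 -> H4
  + 175.37.59.0/24 (H4) depth=24
  lookup 175.32.0.202: bits 1010111100100 walk d0:-→d1:-→d2:-→d3:-→d4:-→d5:-→d6:-→d7:-→d8:-→d9:-→d10:-→d11:-→d12:H3→d13:- -> H3
  lookup 175.37.59.0: bits 101011110010010100111011 walk d0:-→d1:-→d2:-→d3:-→d4:-→d5:-→d6:-→d7:-→d8:-→d9:-→d10:-→d11:-→d12:H3→d13:-→d14:-→d15:-→d16:-→d17:H2→d18:-→d19:-→d20:H2→d21:-→d22:-→d23:-→d24:H4 -> H4
  + 0.0.0.0/0 (H3) depth=0
  + 128.0.0.0/1 (H5) depth=1
  + 126.124.97.0/24 (H5) depth=24
  + 78.33.201.0/24 (H4) depth=24
  + 175.37.48.0/20 (H5) depth=20
  del 175.37.0.0/17 (clear depth 17)
  lookup 78.33.201.15: bits 010011100010000111001001 walk d0:H3→d1:-→d2:-→d3:-→d4:-→d5:-→d6:-→d7:-→d8:-→d9:-→d10:-→d11:-→d12:-→d13:-→d14:-→d15:-→d16:-→d17:-→d18:-→d19:-→d20:-→d21:-→d22:-→d23:-→d24:H4 -> H4
  lookup 175.37.48.1: bits 10101111001001010011 walk d0:H3→d1:H5→d2:-→d3:-→d4:-→d5:-→d6:-→d7:-→d8:-→d9:-→d10:-→d11:-→d12:H3→d13:-→d14:-→d15:-→d16:-→d17:-→d18:-→d19:-→d20:H5 -> H5
  + 0.0.0.0/0 (H6) depth=0
  lookup 175.37.49.158: bits 10101111001001010011 walk d0:H6→d1:H5→d2:-→d3:-→d4:-→d5:-→d6:-→d7:-→d8:-→d9:-→d10:-→d11:-→d12:H3→d13:-→d14:-→d15:-→d16:-→d17:-→d18:-→d19:-→d20:H5 -> H5

== LOOKUPS ==
["H4","H4","H3","H4","H4","H5","H5"]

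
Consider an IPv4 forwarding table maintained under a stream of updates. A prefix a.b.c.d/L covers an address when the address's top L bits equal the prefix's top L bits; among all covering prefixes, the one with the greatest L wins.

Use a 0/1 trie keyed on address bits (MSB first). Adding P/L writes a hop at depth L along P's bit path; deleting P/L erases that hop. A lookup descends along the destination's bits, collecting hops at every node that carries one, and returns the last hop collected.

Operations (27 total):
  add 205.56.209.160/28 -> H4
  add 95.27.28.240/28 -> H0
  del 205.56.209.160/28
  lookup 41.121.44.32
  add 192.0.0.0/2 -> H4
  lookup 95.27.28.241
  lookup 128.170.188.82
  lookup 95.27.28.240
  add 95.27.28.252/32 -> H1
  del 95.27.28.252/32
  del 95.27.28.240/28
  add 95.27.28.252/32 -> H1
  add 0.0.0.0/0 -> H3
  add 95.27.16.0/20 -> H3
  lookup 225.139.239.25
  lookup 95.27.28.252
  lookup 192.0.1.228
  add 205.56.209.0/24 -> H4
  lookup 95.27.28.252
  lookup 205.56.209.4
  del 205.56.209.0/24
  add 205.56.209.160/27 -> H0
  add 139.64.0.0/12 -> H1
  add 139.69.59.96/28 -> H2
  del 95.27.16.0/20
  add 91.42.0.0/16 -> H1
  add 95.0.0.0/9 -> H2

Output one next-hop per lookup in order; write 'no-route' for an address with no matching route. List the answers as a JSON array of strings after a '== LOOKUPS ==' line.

Apply in order:
  add 205.56.209.160/28 -> H4 at depth 28
  add 95.27.28.240/28 -> H0 at depth 28
  - 205.56.209.160/28 clear@28
  Q 41.121.44.32: descend 0 ; hops seen [∅] ; pick no-route
  add 192.0.0.0/2 -> H4 at depth 2
  Q 95.27.28.241: descend 0101111100011011000111001111 ; hops seen [H0] ; pick H0
  Q 128.170.188.82: descend 1 ; hops seen [∅] ; pick no-route
  Q 95.27.28.240: descend 0101111100011011000111001111 ; hops seen [H0] ; pick H0
  add 95.27.28.252/32 -> H1 at depth 32
  - 95.27.28.252/32 clear@32
  - 95.27.28.240/28 clear@28
  add 95.27.28.252/32 -> H1 at depth 32
  add 0.0.0.0/0 -> H3 at depth 0
  add 95.27.16.0/20 -> H3 at depth 20
  Q 225.139.239.25: descend 11 ; hops seen [H3,H4] ; pick H4
  Q 95.27.28.252: descend 01011111000110110001110011111100 ; hops seen [H3,H3,H1] ; pick H1
  Q 192.0.1.228: descend 1100 ; hops seen [H3,H4] ; pick H4
  add 205.56.209.0/24 -> H4 at depth 24
  Q 95.27.28.252: descend 01011111000110110001110011111100 ; hops seen [H3,H3,H1] ; pick H1
  Q 205.56.209.4: descend 110011010011100011010001 ; hops seen [H3,H4,H4] ; pick H4
  - 205.56.209.0/24 clear@24
  add 205.56.209.160/27 -> H0 at depth 27
  add 139.64.0.0/12 -> H1 at depth 12
  add 139.69.59.96/28 -> H2 at depth 28
  - 95.27.16.0/20 clear@20
  add 91.42.0.0/16 -> H1 at depth 16
  add 95.0.0.0/9 -> H2 at depth 9

== LOOKUPS ==
["no-route","H0","no-route","H0","H4","H1","H4","H1","H4"]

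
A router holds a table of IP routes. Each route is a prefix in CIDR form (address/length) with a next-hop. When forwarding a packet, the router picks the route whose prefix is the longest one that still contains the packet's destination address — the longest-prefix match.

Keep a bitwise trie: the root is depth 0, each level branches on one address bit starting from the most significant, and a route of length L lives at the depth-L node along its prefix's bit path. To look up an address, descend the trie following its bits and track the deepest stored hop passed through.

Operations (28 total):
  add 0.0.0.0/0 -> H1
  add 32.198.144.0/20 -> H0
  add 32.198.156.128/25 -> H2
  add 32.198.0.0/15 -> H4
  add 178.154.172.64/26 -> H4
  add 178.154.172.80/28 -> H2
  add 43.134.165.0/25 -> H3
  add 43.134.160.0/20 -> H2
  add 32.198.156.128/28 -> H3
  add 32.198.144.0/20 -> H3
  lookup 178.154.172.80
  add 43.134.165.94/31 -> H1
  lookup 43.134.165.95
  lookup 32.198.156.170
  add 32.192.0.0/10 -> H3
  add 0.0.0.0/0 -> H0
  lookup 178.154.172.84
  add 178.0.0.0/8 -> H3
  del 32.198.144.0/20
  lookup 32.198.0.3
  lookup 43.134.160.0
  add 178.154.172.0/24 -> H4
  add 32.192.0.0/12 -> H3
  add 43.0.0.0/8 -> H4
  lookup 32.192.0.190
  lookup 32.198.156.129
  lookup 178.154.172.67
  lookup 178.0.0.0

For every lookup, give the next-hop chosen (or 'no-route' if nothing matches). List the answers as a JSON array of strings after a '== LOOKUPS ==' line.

Apply in order:
  + 0.0.0.0/0 (H1) depth=0
  + 32.198.144.0/20 (H0) depth=20
  + 32.198.156.128/25 (H2) depth=25
  + 32.198.0.0/15 (H4) depth=15
  + 178.154.172.64/26 (H4) depth=26
  + 178.154.172.80/28 (H2) depth=28
  + 43.134.165.0/25 (H3) depth=25
  + 43.134.160.0/20 (H2) depth=20
  + 32.198.156.128/28 (H3) depth=28
  + 32.198.144.0/20 (H3) depth=20
  Q 178.154.172.80: descend 1011001010011010101011000101 ; hops seen [H1,H4,H2] ; pick H2
  + 43.134.165.94/31 (H1) depth=31
  Q 43.134.165.95: descend 0010101110000110101001010101111 ; hops seen [H1,H2,H3,H1] ; pick H1
  Q 32.198.156.170: descend 00100000110001101001110010 ; hops seen [H1,H4,H3,H2] ; pick H2
  + 32.192.0.0/10 (H3) depth=10
  + 0.0.0.0/0 (H0) depth=0
  Q 178.154.172.84: descend 1011001010011010101011000101 ; hops seen [H0,H4,H2] ; pick H2
  + 178.0.0.0/8 (H3) depth=8
  del 32.198.144.0/20 (clear depth 20)
  Q 32.198.0.3: descend 0010000011000110 ; hops seen [H0,H3,H4] ; pick H4
  Q 43.134.160.0: descend 001010111000011010100 ; hops seen [H0,H2] ; pick H2
  + 178.154.172.0/24 (H4) depth=24
  + 32.192.0.0/12 (H3) depth=12
  + 43.0.0.0/8 (H4) depth=8
  Q 32.192.0.190: descend 0010000011000 ; hops seen [H0,H3,H3] ; pick H3
  Q 32.198.156.129: descend 0010000011000110100111001000 ; hops seen [H0,H3,H3,H4,H2,H3] ; pick H3
  Q 178.154.172.67: descend 101100101001101010101100010 ; hops seen [H0,H3,H4,H4] ; pick H4
  Q 178.0.0.0: descend 10110010 ; hops seen [H0,H3] ; pick H3

== LOOKUPS ==
["H2","H1","H2","H2","H4","H2","H3","H3","H4","H3"]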